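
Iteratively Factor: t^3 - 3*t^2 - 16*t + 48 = (t - 4)*(t^2 + t - 12) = (t - 4)*(t - 3)*(t + 4)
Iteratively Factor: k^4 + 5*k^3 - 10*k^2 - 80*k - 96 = (k - 4)*(k^3 + 9*k^2 + 26*k + 24) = (k - 4)*(k + 2)*(k^2 + 7*k + 12) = (k - 4)*(k + 2)*(k + 4)*(k + 3)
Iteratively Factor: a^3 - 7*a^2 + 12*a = (a - 3)*(a^2 - 4*a) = a*(a - 3)*(a - 4)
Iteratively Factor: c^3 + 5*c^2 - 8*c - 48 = (c + 4)*(c^2 + c - 12) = (c + 4)^2*(c - 3)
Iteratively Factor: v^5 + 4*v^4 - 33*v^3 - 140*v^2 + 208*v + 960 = (v + 4)*(v^4 - 33*v^2 - 8*v + 240) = (v - 5)*(v + 4)*(v^3 + 5*v^2 - 8*v - 48) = (v - 5)*(v - 3)*(v + 4)*(v^2 + 8*v + 16) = (v - 5)*(v - 3)*(v + 4)^2*(v + 4)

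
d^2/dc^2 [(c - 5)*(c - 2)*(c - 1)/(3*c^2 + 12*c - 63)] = 4*(43*c^3 - 393*c^2 + 1137*c - 1235)/(3*(c^6 + 12*c^5 - 15*c^4 - 440*c^3 + 315*c^2 + 5292*c - 9261))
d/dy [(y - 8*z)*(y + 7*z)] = 2*y - z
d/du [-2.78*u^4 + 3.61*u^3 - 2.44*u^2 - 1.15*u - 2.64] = -11.12*u^3 + 10.83*u^2 - 4.88*u - 1.15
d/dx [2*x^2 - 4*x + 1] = 4*x - 4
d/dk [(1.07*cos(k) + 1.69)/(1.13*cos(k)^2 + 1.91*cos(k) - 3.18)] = (1.2091*cos(k)^2 + 3.8194*cos(k) + 6.6305)*sin(k)/(1.2769*cos(k)^4 + 4.3166*cos(k)^3 - 3.5387*cos(k)^2 - 12.1476*cos(k) + 10.1124)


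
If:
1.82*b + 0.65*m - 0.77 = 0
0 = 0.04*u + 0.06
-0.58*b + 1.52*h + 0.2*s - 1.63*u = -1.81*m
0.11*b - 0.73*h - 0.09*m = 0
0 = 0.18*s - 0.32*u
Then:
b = 0.78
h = 0.24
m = -1.01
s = -2.67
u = -1.50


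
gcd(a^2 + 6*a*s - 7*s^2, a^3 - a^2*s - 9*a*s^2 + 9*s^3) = -a + s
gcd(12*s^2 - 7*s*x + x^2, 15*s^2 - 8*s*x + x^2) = -3*s + x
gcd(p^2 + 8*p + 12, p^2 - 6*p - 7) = 1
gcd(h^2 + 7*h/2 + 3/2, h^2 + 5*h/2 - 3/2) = h + 3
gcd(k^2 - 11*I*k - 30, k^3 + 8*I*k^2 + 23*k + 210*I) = k - 5*I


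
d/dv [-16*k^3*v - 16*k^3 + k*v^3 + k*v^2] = k*(-16*k^2 + 3*v^2 + 2*v)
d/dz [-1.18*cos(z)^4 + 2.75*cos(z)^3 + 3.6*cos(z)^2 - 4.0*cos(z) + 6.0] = (4.72*cos(z)^3 - 8.25*cos(z)^2 - 7.2*cos(z) + 4.0)*sin(z)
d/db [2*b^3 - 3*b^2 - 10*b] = 6*b^2 - 6*b - 10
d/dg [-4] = 0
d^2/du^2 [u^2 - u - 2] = 2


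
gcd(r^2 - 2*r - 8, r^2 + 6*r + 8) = r + 2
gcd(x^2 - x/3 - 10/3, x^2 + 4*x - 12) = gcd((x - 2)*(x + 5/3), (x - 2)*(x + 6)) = x - 2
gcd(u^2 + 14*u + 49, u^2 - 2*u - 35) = 1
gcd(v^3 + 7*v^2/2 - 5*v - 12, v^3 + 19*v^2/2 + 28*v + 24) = v^2 + 11*v/2 + 6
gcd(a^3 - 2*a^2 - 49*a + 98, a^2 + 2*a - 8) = a - 2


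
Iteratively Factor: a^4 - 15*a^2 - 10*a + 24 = (a + 2)*(a^3 - 2*a^2 - 11*a + 12) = (a - 4)*(a + 2)*(a^2 + 2*a - 3) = (a - 4)*(a - 1)*(a + 2)*(a + 3)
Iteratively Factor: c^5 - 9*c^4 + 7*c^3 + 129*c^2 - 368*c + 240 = (c - 1)*(c^4 - 8*c^3 - c^2 + 128*c - 240) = (c - 4)*(c - 1)*(c^3 - 4*c^2 - 17*c + 60) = (c - 4)*(c - 3)*(c - 1)*(c^2 - c - 20) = (c - 5)*(c - 4)*(c - 3)*(c - 1)*(c + 4)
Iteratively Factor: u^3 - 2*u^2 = (u)*(u^2 - 2*u) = u*(u - 2)*(u)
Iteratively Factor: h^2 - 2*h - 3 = (h + 1)*(h - 3)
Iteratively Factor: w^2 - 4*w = (w)*(w - 4)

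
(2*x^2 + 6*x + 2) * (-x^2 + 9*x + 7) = -2*x^4 + 12*x^3 + 66*x^2 + 60*x + 14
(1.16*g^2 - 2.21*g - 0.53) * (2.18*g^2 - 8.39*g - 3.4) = 2.5288*g^4 - 14.5502*g^3 + 13.4425*g^2 + 11.9607*g + 1.802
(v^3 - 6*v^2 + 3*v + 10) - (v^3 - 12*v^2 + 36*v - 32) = 6*v^2 - 33*v + 42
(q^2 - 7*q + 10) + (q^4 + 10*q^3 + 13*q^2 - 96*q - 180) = q^4 + 10*q^3 + 14*q^2 - 103*q - 170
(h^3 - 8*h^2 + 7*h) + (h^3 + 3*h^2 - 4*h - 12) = 2*h^3 - 5*h^2 + 3*h - 12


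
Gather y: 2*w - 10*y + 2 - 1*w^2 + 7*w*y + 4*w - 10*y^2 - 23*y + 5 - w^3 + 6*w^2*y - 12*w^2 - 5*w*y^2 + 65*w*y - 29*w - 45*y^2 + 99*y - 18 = -w^3 - 13*w^2 - 23*w + y^2*(-5*w - 55) + y*(6*w^2 + 72*w + 66) - 11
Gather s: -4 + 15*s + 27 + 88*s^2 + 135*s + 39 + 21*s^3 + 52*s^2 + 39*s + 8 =21*s^3 + 140*s^2 + 189*s + 70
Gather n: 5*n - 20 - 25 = 5*n - 45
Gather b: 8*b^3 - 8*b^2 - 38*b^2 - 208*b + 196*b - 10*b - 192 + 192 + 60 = 8*b^3 - 46*b^2 - 22*b + 60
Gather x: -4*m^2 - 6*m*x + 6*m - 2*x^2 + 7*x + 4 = -4*m^2 + 6*m - 2*x^2 + x*(7 - 6*m) + 4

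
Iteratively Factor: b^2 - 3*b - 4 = (b + 1)*(b - 4)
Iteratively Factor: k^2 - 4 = (k + 2)*(k - 2)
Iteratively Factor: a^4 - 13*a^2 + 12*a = (a - 3)*(a^3 + 3*a^2 - 4*a) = a*(a - 3)*(a^2 + 3*a - 4) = a*(a - 3)*(a - 1)*(a + 4)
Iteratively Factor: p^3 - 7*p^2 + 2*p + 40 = (p - 5)*(p^2 - 2*p - 8) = (p - 5)*(p - 4)*(p + 2)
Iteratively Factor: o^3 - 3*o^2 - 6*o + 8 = (o - 1)*(o^2 - 2*o - 8) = (o - 1)*(o + 2)*(o - 4)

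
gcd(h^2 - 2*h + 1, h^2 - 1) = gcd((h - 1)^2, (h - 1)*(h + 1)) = h - 1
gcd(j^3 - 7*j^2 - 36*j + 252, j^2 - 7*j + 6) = j - 6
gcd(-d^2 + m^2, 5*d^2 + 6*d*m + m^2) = d + m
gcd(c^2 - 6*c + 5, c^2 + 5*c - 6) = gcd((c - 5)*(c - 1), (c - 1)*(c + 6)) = c - 1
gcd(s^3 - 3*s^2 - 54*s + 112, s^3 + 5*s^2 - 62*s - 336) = s^2 - s - 56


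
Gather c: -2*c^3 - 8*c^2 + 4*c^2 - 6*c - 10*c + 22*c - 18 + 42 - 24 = -2*c^3 - 4*c^2 + 6*c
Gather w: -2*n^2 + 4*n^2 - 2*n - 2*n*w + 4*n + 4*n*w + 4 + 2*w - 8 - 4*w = 2*n^2 + 2*n + w*(2*n - 2) - 4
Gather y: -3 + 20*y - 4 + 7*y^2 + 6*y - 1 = 7*y^2 + 26*y - 8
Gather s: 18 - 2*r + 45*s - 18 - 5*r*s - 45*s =-5*r*s - 2*r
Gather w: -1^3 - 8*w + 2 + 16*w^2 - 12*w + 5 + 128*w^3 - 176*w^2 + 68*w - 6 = 128*w^3 - 160*w^2 + 48*w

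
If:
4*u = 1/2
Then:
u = 1/8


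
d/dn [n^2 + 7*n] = 2*n + 7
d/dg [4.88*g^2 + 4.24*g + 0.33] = 9.76*g + 4.24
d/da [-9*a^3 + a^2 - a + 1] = -27*a^2 + 2*a - 1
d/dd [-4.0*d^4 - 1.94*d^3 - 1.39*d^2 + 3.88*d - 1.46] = -16.0*d^3 - 5.82*d^2 - 2.78*d + 3.88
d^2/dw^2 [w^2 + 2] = 2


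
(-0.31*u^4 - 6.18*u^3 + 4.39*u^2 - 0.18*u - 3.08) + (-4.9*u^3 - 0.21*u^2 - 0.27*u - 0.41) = -0.31*u^4 - 11.08*u^3 + 4.18*u^2 - 0.45*u - 3.49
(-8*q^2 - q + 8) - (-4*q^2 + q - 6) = -4*q^2 - 2*q + 14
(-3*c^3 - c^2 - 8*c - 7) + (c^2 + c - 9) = -3*c^3 - 7*c - 16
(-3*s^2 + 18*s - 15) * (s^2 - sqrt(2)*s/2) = -3*s^4 + 3*sqrt(2)*s^3/2 + 18*s^3 - 15*s^2 - 9*sqrt(2)*s^2 + 15*sqrt(2)*s/2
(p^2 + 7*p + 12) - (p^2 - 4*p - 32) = 11*p + 44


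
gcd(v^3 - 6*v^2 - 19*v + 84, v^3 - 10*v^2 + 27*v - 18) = v - 3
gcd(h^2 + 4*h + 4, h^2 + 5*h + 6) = h + 2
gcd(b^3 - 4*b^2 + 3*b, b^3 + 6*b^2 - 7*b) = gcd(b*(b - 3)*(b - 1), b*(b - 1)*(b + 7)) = b^2 - b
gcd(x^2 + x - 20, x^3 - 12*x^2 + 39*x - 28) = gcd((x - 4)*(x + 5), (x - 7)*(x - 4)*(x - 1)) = x - 4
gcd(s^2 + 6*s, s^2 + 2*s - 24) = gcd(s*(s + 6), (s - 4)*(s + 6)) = s + 6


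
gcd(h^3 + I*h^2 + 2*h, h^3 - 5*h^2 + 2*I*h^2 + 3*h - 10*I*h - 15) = h - I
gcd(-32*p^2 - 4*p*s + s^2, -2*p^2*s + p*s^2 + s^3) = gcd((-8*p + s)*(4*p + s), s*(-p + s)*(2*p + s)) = 1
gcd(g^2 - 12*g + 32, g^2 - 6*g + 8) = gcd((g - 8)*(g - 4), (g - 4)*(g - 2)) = g - 4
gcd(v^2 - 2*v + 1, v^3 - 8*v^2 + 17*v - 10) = v - 1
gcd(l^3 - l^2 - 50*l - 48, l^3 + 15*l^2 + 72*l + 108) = l + 6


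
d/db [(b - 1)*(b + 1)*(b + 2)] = 3*b^2 + 4*b - 1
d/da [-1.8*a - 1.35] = -1.80000000000000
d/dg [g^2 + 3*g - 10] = 2*g + 3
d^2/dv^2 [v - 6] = 0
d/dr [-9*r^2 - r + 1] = -18*r - 1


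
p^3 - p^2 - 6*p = p*(p - 3)*(p + 2)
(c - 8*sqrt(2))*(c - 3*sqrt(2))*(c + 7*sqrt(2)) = c^3 - 4*sqrt(2)*c^2 - 106*c + 336*sqrt(2)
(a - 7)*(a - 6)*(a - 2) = a^3 - 15*a^2 + 68*a - 84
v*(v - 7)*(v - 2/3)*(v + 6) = v^4 - 5*v^3/3 - 124*v^2/3 + 28*v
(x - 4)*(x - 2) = x^2 - 6*x + 8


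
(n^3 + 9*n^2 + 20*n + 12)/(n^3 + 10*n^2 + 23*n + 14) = (n + 6)/(n + 7)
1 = 1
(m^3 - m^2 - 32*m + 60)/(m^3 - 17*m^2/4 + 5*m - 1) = 4*(m^2 + m - 30)/(4*m^2 - 9*m + 2)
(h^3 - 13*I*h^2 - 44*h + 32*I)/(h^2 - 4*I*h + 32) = (h^2 - 5*I*h - 4)/(h + 4*I)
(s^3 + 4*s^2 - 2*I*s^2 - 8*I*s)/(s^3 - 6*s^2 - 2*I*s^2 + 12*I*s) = (s + 4)/(s - 6)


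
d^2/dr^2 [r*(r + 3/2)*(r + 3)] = 6*r + 9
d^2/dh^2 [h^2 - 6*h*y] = 2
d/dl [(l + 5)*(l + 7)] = 2*l + 12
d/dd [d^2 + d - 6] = 2*d + 1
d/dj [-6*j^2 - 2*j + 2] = -12*j - 2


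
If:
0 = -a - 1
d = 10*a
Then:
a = -1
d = -10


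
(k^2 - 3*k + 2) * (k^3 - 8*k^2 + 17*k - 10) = k^5 - 11*k^4 + 43*k^3 - 77*k^2 + 64*k - 20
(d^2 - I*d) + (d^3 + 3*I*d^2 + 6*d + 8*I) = d^3 + d^2 + 3*I*d^2 + 6*d - I*d + 8*I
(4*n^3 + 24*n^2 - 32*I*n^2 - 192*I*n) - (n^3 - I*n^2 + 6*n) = 3*n^3 + 24*n^2 - 31*I*n^2 - 6*n - 192*I*n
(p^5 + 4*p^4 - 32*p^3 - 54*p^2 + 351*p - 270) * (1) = p^5 + 4*p^4 - 32*p^3 - 54*p^2 + 351*p - 270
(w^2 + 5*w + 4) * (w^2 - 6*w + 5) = w^4 - w^3 - 21*w^2 + w + 20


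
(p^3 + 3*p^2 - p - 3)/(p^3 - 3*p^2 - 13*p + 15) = (p + 1)/(p - 5)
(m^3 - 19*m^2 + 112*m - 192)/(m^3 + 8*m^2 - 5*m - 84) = (m^2 - 16*m + 64)/(m^2 + 11*m + 28)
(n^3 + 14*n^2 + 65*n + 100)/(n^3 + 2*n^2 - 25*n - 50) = (n^2 + 9*n + 20)/(n^2 - 3*n - 10)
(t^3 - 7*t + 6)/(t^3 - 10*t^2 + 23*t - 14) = (t + 3)/(t - 7)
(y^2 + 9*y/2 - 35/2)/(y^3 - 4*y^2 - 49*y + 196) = (y - 5/2)/(y^2 - 11*y + 28)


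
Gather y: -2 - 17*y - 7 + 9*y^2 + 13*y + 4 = 9*y^2 - 4*y - 5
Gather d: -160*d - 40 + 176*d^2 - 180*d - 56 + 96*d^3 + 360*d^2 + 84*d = 96*d^3 + 536*d^2 - 256*d - 96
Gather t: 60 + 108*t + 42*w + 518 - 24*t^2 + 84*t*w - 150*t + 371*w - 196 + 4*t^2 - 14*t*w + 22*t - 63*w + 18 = -20*t^2 + t*(70*w - 20) + 350*w + 400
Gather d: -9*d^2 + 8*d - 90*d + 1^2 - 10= -9*d^2 - 82*d - 9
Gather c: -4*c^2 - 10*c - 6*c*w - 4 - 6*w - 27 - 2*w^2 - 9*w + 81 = -4*c^2 + c*(-6*w - 10) - 2*w^2 - 15*w + 50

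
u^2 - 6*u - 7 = (u - 7)*(u + 1)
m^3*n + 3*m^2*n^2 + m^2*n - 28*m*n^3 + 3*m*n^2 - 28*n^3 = (m - 4*n)*(m + 7*n)*(m*n + n)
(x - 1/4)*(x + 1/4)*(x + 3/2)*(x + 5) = x^4 + 13*x^3/2 + 119*x^2/16 - 13*x/32 - 15/32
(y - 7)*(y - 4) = y^2 - 11*y + 28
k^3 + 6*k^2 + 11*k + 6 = (k + 1)*(k + 2)*(k + 3)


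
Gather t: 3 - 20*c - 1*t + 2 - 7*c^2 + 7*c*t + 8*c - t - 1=-7*c^2 - 12*c + t*(7*c - 2) + 4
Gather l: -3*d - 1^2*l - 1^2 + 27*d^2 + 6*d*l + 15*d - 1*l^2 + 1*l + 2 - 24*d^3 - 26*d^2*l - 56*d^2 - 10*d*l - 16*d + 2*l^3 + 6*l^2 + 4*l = -24*d^3 - 29*d^2 - 4*d + 2*l^3 + 5*l^2 + l*(-26*d^2 - 4*d + 4) + 1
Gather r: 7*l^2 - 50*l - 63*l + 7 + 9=7*l^2 - 113*l + 16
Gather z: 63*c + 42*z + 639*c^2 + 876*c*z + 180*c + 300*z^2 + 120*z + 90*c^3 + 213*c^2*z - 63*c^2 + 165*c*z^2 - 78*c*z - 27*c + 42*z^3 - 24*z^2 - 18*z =90*c^3 + 576*c^2 + 216*c + 42*z^3 + z^2*(165*c + 276) + z*(213*c^2 + 798*c + 144)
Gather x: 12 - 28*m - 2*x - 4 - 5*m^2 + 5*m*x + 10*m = -5*m^2 - 18*m + x*(5*m - 2) + 8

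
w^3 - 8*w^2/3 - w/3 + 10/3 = (w - 2)*(w - 5/3)*(w + 1)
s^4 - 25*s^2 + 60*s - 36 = (s - 3)*(s - 2)*(s - 1)*(s + 6)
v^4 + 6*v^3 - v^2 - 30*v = v*(v - 2)*(v + 3)*(v + 5)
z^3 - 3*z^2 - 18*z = z*(z - 6)*(z + 3)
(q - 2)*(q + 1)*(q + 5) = q^3 + 4*q^2 - 7*q - 10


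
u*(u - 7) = u^2 - 7*u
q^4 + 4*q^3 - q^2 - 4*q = q*(q - 1)*(q + 1)*(q + 4)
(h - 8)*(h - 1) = h^2 - 9*h + 8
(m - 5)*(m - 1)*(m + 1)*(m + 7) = m^4 + 2*m^3 - 36*m^2 - 2*m + 35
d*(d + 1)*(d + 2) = d^3 + 3*d^2 + 2*d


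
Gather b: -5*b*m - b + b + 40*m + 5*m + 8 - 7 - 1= -5*b*m + 45*m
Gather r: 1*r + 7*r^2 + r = 7*r^2 + 2*r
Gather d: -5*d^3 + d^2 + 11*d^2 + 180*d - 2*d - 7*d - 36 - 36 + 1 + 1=-5*d^3 + 12*d^2 + 171*d - 70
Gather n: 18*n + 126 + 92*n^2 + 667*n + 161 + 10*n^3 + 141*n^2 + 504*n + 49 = 10*n^3 + 233*n^2 + 1189*n + 336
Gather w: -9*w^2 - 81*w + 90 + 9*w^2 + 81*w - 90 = 0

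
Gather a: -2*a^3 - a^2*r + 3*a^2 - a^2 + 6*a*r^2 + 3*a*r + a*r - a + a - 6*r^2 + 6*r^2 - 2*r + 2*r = -2*a^3 + a^2*(2 - r) + a*(6*r^2 + 4*r)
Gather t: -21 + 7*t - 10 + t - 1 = 8*t - 32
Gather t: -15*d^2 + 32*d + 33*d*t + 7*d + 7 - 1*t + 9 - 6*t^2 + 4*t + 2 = -15*d^2 + 39*d - 6*t^2 + t*(33*d + 3) + 18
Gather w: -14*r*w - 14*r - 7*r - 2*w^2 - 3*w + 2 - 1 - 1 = -21*r - 2*w^2 + w*(-14*r - 3)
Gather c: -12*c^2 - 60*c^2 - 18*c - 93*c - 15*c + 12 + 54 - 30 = -72*c^2 - 126*c + 36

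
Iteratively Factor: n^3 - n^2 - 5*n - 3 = (n + 1)*(n^2 - 2*n - 3) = (n - 3)*(n + 1)*(n + 1)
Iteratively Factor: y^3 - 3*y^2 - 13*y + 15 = (y + 3)*(y^2 - 6*y + 5) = (y - 1)*(y + 3)*(y - 5)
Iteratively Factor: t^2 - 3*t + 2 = (t - 1)*(t - 2)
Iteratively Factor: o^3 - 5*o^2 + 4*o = (o - 1)*(o^2 - 4*o) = (o - 4)*(o - 1)*(o)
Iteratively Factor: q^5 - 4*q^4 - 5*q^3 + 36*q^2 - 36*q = (q)*(q^4 - 4*q^3 - 5*q^2 + 36*q - 36) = q*(q + 3)*(q^3 - 7*q^2 + 16*q - 12) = q*(q - 2)*(q + 3)*(q^2 - 5*q + 6) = q*(q - 2)^2*(q + 3)*(q - 3)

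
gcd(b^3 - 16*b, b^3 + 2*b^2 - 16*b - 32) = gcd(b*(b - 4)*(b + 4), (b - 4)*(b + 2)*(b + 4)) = b^2 - 16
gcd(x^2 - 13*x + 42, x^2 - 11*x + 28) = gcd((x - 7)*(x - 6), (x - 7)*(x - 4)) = x - 7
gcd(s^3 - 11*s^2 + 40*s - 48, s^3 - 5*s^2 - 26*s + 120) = s - 4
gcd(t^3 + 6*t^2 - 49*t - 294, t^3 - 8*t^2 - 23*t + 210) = t - 7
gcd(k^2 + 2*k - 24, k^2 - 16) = k - 4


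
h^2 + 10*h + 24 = (h + 4)*(h + 6)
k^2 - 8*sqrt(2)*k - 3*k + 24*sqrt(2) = (k - 3)*(k - 8*sqrt(2))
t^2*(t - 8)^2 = t^4 - 16*t^3 + 64*t^2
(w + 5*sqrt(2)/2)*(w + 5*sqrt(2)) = w^2 + 15*sqrt(2)*w/2 + 25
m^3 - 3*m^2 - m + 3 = (m - 3)*(m - 1)*(m + 1)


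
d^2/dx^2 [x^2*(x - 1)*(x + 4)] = 12*x^2 + 18*x - 8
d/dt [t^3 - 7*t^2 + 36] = t*(3*t - 14)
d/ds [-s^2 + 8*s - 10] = 8 - 2*s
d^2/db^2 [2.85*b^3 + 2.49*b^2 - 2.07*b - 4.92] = 17.1*b + 4.98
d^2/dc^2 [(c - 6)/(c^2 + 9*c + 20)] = 2*((c - 6)*(2*c + 9)^2 - 3*(c + 1)*(c^2 + 9*c + 20))/(c^2 + 9*c + 20)^3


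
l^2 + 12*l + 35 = (l + 5)*(l + 7)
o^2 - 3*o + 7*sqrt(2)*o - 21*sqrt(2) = (o - 3)*(o + 7*sqrt(2))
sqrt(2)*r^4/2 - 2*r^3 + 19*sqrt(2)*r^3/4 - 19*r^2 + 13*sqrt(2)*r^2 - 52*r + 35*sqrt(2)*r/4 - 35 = (r + 7/2)*(r + 5)*(r - 2*sqrt(2))*(sqrt(2)*r/2 + sqrt(2)/2)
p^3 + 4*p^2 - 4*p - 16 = (p - 2)*(p + 2)*(p + 4)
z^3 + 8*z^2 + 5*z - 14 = (z - 1)*(z + 2)*(z + 7)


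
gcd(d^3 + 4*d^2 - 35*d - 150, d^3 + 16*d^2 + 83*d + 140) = d + 5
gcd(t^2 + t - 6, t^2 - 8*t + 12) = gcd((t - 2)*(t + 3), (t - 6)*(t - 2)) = t - 2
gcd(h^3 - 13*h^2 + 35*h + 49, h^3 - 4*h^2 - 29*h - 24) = h + 1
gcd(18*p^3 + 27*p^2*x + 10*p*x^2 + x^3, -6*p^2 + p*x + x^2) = 3*p + x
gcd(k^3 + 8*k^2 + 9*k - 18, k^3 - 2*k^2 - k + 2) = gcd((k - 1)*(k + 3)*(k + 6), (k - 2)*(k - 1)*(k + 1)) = k - 1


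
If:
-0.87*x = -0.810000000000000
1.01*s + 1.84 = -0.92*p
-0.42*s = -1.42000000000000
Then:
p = -5.71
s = 3.38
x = 0.93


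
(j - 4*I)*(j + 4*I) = j^2 + 16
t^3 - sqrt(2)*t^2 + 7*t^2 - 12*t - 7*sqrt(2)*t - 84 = (t + 7)*(t - 3*sqrt(2))*(t + 2*sqrt(2))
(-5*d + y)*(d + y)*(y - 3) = -5*d^2*y + 15*d^2 - 4*d*y^2 + 12*d*y + y^3 - 3*y^2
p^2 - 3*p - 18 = (p - 6)*(p + 3)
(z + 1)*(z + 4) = z^2 + 5*z + 4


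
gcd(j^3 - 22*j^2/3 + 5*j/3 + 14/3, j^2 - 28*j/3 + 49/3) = j - 7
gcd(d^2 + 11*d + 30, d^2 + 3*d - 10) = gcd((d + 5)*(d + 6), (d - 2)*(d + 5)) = d + 5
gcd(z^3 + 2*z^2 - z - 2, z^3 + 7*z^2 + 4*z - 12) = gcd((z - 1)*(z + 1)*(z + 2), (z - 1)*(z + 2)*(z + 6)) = z^2 + z - 2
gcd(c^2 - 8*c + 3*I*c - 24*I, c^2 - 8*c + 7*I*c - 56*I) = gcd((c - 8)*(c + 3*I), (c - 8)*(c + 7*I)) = c - 8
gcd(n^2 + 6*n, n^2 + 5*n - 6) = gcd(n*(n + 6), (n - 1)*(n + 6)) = n + 6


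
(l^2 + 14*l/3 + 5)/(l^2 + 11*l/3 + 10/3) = (l + 3)/(l + 2)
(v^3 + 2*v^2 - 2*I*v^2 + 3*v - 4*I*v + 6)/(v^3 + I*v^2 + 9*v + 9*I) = (v + 2)/(v + 3*I)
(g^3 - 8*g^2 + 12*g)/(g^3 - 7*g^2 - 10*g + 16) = g*(g^2 - 8*g + 12)/(g^3 - 7*g^2 - 10*g + 16)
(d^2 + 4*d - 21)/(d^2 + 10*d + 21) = (d - 3)/(d + 3)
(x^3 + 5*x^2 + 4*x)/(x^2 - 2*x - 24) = x*(x + 1)/(x - 6)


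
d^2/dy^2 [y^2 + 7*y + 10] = 2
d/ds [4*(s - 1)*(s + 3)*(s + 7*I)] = 12*s^2 + s*(16 + 56*I) - 12 + 56*I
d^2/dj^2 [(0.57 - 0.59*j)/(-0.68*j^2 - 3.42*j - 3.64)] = ((0.59*j - 0.57)*(1.36*j + 3.42)*(2.72*j + 6.84) - (2.4072*j + 3.2604)*(0.68*j^2 + 3.42*j + 3.64))/(0.68*j^2 + 3.42*j + 3.64)^3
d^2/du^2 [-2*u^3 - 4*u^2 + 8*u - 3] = -12*u - 8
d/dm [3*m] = 3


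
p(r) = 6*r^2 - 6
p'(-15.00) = -180.00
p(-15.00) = 1344.00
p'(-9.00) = -108.00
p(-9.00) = 480.00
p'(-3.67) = -44.04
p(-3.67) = 74.81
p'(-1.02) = -12.24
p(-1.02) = 0.24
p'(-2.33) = -27.96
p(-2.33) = 26.57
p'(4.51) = 54.12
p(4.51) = 116.04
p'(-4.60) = -55.20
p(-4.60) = 120.96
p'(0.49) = 5.88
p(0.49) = -4.56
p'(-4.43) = -53.16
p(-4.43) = 111.75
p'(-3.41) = -40.92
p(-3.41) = 63.77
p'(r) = 12*r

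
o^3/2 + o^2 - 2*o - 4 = (o/2 + 1)*(o - 2)*(o + 2)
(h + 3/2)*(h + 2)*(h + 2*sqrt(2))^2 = h^4 + 7*h^3/2 + 4*sqrt(2)*h^3 + 11*h^2 + 14*sqrt(2)*h^2 + 12*sqrt(2)*h + 28*h + 24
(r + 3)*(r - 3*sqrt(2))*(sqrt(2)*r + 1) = sqrt(2)*r^3 - 5*r^2 + 3*sqrt(2)*r^2 - 15*r - 3*sqrt(2)*r - 9*sqrt(2)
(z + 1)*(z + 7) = z^2 + 8*z + 7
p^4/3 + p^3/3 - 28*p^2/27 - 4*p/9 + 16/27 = (p/3 + 1/3)*(p - 4/3)*(p - 2/3)*(p + 2)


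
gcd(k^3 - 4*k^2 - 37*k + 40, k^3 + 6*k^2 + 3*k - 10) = k^2 + 4*k - 5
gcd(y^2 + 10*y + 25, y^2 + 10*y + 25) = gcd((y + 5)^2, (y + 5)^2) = y^2 + 10*y + 25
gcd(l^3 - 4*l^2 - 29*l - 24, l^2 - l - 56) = l - 8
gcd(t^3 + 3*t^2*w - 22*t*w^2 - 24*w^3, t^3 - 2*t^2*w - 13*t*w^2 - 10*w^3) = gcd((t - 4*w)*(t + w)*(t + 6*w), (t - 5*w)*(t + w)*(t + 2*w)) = t + w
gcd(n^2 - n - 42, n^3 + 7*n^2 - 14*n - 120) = n + 6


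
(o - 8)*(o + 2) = o^2 - 6*o - 16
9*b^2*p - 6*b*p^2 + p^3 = p*(-3*b + p)^2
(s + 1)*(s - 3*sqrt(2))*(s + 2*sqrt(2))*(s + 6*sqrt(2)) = s^4 + s^3 + 5*sqrt(2)*s^3 - 24*s^2 + 5*sqrt(2)*s^2 - 72*sqrt(2)*s - 24*s - 72*sqrt(2)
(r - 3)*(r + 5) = r^2 + 2*r - 15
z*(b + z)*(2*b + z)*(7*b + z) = 14*b^3*z + 23*b^2*z^2 + 10*b*z^3 + z^4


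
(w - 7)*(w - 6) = w^2 - 13*w + 42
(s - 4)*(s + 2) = s^2 - 2*s - 8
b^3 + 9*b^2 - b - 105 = (b - 3)*(b + 5)*(b + 7)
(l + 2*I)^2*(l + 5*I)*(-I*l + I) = -I*l^4 + 9*l^3 + I*l^3 - 9*l^2 + 24*I*l^2 - 20*l - 24*I*l + 20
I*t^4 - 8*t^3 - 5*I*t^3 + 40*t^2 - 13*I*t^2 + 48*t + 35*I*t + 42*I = (t - 6)*(t + I)*(t + 7*I)*(I*t + I)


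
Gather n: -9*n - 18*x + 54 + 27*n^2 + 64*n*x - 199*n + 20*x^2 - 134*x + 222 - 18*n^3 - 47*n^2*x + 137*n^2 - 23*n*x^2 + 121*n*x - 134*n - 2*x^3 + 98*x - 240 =-18*n^3 + n^2*(164 - 47*x) + n*(-23*x^2 + 185*x - 342) - 2*x^3 + 20*x^2 - 54*x + 36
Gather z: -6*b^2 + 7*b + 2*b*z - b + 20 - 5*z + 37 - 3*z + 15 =-6*b^2 + 6*b + z*(2*b - 8) + 72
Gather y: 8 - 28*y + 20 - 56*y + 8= 36 - 84*y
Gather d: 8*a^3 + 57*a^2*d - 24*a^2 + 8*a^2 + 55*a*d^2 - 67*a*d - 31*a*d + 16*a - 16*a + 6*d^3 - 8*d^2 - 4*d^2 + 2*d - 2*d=8*a^3 - 16*a^2 + 6*d^3 + d^2*(55*a - 12) + d*(57*a^2 - 98*a)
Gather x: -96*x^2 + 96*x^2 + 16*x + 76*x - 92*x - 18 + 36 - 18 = 0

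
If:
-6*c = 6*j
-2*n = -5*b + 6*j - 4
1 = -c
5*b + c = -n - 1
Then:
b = 2/15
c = -1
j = 1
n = -2/3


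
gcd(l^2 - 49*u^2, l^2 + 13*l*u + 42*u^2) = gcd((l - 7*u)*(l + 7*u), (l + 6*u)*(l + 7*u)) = l + 7*u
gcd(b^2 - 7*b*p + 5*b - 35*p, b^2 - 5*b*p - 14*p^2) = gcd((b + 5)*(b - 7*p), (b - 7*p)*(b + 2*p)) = -b + 7*p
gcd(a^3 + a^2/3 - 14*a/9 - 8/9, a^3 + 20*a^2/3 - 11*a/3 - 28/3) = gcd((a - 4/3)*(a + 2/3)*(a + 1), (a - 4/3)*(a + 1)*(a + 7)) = a^2 - a/3 - 4/3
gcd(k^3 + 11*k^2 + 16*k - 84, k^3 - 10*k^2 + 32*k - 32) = k - 2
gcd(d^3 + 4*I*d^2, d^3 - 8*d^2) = d^2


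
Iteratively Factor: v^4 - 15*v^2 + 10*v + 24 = (v + 4)*(v^3 - 4*v^2 + v + 6) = (v + 1)*(v + 4)*(v^2 - 5*v + 6) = (v - 3)*(v + 1)*(v + 4)*(v - 2)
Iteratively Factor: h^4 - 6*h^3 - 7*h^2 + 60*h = (h + 3)*(h^3 - 9*h^2 + 20*h) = (h - 5)*(h + 3)*(h^2 - 4*h) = h*(h - 5)*(h + 3)*(h - 4)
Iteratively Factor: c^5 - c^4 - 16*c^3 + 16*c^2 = (c + 4)*(c^4 - 5*c^3 + 4*c^2) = c*(c + 4)*(c^3 - 5*c^2 + 4*c) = c*(c - 4)*(c + 4)*(c^2 - c) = c*(c - 4)*(c - 1)*(c + 4)*(c)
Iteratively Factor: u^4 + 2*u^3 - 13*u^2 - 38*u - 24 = (u + 2)*(u^3 - 13*u - 12) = (u + 1)*(u + 2)*(u^2 - u - 12) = (u - 4)*(u + 1)*(u + 2)*(u + 3)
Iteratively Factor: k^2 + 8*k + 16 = (k + 4)*(k + 4)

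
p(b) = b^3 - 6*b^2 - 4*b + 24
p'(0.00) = -4.00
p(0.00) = 24.00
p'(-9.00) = 347.00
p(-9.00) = -1155.00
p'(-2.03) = 32.72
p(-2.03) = -0.97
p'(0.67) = -10.69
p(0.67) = 18.93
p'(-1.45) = 19.71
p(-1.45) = 14.14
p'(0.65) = -10.53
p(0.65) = 19.14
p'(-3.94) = 89.85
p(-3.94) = -114.54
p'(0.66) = -10.61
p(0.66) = 19.03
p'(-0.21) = -1.35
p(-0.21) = 24.57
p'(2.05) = -15.99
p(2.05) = -0.80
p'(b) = 3*b^2 - 12*b - 4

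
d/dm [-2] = 0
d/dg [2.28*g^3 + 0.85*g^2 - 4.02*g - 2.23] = 6.84*g^2 + 1.7*g - 4.02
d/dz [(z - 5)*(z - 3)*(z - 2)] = 3*z^2 - 20*z + 31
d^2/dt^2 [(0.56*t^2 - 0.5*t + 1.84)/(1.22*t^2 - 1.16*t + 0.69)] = (-8.88178419700125e-16*t^4 + 0.0966240000000003*t^3 + 13.603488*t^2 - 13.098408*t + 1.586816)/(1.815848*t^6 - 5.179632*t^5 + 8.005884*t^4 - 7.419824*t^3 + 4.527918*t^2 - 1.656828*t + 0.328509)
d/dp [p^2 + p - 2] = 2*p + 1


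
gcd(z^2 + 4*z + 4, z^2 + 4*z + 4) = z^2 + 4*z + 4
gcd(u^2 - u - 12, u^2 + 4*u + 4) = 1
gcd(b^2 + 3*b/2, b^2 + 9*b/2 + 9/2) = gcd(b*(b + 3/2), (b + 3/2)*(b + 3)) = b + 3/2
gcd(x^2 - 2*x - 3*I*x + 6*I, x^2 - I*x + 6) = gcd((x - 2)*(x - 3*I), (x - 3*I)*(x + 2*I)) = x - 3*I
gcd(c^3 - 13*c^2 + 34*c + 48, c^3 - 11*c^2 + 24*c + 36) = c^2 - 5*c - 6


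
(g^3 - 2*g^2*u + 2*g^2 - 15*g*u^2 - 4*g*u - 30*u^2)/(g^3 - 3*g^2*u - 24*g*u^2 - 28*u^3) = (-g^3 + 2*g^2*u - 2*g^2 + 15*g*u^2 + 4*g*u + 30*u^2)/(-g^3 + 3*g^2*u + 24*g*u^2 + 28*u^3)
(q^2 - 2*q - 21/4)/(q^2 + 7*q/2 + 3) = (q - 7/2)/(q + 2)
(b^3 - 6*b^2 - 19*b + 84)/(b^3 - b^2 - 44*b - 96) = (b^2 - 10*b + 21)/(b^2 - 5*b - 24)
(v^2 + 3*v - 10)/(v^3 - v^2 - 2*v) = (v + 5)/(v*(v + 1))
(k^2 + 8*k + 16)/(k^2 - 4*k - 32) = (k + 4)/(k - 8)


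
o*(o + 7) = o^2 + 7*o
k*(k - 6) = k^2 - 6*k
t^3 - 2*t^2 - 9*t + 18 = (t - 3)*(t - 2)*(t + 3)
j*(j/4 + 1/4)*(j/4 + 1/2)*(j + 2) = j^4/16 + 5*j^3/16 + j^2/2 + j/4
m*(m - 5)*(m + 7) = m^3 + 2*m^2 - 35*m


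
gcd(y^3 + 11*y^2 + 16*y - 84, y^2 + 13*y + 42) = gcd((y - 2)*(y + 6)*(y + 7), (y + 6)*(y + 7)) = y^2 + 13*y + 42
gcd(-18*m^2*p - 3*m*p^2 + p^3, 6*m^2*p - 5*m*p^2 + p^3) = p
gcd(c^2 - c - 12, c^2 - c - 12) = c^2 - c - 12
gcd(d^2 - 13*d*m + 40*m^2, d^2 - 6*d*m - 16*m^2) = d - 8*m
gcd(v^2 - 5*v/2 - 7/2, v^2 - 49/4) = v - 7/2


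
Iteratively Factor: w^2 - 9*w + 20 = (w - 4)*(w - 5)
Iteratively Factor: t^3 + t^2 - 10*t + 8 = (t - 1)*(t^2 + 2*t - 8) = (t - 2)*(t - 1)*(t + 4)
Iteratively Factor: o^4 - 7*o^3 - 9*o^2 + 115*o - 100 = (o - 1)*(o^3 - 6*o^2 - 15*o + 100) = (o - 5)*(o - 1)*(o^2 - o - 20) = (o - 5)^2*(o - 1)*(o + 4)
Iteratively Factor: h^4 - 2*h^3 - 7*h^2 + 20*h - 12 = (h + 3)*(h^3 - 5*h^2 + 8*h - 4) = (h - 2)*(h + 3)*(h^2 - 3*h + 2) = (h - 2)^2*(h + 3)*(h - 1)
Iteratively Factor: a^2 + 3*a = (a + 3)*(a)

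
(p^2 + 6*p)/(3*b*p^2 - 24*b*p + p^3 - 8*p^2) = (p + 6)/(3*b*p - 24*b + p^2 - 8*p)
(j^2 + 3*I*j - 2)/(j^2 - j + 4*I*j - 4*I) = (j^2 + 3*I*j - 2)/(j^2 - j + 4*I*j - 4*I)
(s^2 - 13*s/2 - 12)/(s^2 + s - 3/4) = 2*(s - 8)/(2*s - 1)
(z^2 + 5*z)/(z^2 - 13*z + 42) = z*(z + 5)/(z^2 - 13*z + 42)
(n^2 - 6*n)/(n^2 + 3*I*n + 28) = n*(n - 6)/(n^2 + 3*I*n + 28)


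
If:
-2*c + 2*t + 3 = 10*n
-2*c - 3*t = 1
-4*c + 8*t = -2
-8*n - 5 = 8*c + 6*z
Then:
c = -1/14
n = 9/35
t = -2/7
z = -227/210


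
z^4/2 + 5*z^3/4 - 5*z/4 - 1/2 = (z/2 + 1)*(z - 1)*(z + 1/2)*(z + 1)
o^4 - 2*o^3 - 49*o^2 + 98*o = o*(o - 7)*(o - 2)*(o + 7)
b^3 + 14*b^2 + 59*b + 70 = (b + 2)*(b + 5)*(b + 7)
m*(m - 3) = m^2 - 3*m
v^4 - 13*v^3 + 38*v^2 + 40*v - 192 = (v - 8)*(v - 4)*(v - 3)*(v + 2)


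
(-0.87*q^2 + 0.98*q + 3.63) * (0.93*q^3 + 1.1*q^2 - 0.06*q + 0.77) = -0.8091*q^5 - 0.0456000000000001*q^4 + 4.5061*q^3 + 3.2643*q^2 + 0.5368*q + 2.7951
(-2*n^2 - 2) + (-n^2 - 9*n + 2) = -3*n^2 - 9*n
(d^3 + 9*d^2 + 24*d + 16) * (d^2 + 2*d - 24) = d^5 + 11*d^4 + 18*d^3 - 152*d^2 - 544*d - 384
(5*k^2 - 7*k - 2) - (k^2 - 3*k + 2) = 4*k^2 - 4*k - 4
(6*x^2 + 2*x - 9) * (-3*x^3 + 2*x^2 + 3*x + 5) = -18*x^5 + 6*x^4 + 49*x^3 + 18*x^2 - 17*x - 45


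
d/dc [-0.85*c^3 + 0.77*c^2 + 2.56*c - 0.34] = -2.55*c^2 + 1.54*c + 2.56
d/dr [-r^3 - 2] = -3*r^2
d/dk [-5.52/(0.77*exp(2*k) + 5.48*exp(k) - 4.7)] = (8.5008*exp(k) + 30.2496)*exp(k)/(0.77*exp(2*k) + 5.48*exp(k) - 4.7)^2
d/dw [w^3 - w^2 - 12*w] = 3*w^2 - 2*w - 12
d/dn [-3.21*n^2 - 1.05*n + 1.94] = -6.42*n - 1.05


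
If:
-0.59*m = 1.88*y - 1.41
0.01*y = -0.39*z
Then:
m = 124.271186440678*z + 2.38983050847458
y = -39.0*z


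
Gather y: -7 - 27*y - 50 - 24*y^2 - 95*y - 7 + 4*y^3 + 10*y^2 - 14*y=4*y^3 - 14*y^2 - 136*y - 64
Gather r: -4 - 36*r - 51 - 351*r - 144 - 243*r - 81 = -630*r - 280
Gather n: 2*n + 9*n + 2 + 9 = 11*n + 11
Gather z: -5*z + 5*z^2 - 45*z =5*z^2 - 50*z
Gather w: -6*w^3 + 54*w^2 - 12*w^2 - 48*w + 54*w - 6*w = -6*w^3 + 42*w^2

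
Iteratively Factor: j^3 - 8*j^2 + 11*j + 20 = (j - 5)*(j^2 - 3*j - 4) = (j - 5)*(j + 1)*(j - 4)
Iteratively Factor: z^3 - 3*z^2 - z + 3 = (z - 3)*(z^2 - 1) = (z - 3)*(z - 1)*(z + 1)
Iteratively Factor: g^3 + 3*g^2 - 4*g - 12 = (g + 2)*(g^2 + g - 6) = (g - 2)*(g + 2)*(g + 3)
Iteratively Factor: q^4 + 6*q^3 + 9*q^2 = (q + 3)*(q^3 + 3*q^2) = (q + 3)^2*(q^2) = q*(q + 3)^2*(q)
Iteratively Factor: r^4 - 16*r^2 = (r)*(r^3 - 16*r) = r^2*(r^2 - 16) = r^2*(r - 4)*(r + 4)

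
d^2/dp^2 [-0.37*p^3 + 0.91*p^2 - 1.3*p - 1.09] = 1.82 - 2.22*p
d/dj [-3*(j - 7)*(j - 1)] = 24 - 6*j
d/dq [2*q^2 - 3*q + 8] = 4*q - 3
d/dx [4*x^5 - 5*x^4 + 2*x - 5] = 20*x^4 - 20*x^3 + 2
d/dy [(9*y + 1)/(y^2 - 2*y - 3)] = (9*y^2 - 18*y - 2*(y - 1)*(9*y + 1) - 27)/(-y^2 + 2*y + 3)^2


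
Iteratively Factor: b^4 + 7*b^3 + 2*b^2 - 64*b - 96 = (b + 4)*(b^3 + 3*b^2 - 10*b - 24) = (b + 4)^2*(b^2 - b - 6) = (b + 2)*(b + 4)^2*(b - 3)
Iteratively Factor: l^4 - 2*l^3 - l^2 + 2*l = (l + 1)*(l^3 - 3*l^2 + 2*l) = (l - 2)*(l + 1)*(l^2 - l) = (l - 2)*(l - 1)*(l + 1)*(l)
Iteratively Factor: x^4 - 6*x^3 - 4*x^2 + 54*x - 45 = (x - 5)*(x^3 - x^2 - 9*x + 9) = (x - 5)*(x - 1)*(x^2 - 9) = (x - 5)*(x - 1)*(x + 3)*(x - 3)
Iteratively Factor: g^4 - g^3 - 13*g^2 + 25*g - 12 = (g - 1)*(g^3 - 13*g + 12) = (g - 1)*(g + 4)*(g^2 - 4*g + 3) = (g - 1)^2*(g + 4)*(g - 3)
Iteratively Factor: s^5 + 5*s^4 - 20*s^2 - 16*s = (s + 2)*(s^4 + 3*s^3 - 6*s^2 - 8*s) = (s - 2)*(s + 2)*(s^3 + 5*s^2 + 4*s) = (s - 2)*(s + 2)*(s + 4)*(s^2 + s) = s*(s - 2)*(s + 2)*(s + 4)*(s + 1)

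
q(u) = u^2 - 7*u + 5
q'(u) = 2*u - 7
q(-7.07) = 104.47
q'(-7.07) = -21.14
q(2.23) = -5.64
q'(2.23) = -2.54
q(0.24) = 3.38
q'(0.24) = -6.52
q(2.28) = -5.76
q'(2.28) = -2.44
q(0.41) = 2.30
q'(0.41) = -6.18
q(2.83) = -6.80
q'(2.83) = -1.34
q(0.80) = 0.04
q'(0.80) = -5.40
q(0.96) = -0.80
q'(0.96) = -5.08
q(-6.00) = 83.00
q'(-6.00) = -19.00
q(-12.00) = 233.00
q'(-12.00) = -31.00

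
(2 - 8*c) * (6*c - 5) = -48*c^2 + 52*c - 10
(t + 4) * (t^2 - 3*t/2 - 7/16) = t^3 + 5*t^2/2 - 103*t/16 - 7/4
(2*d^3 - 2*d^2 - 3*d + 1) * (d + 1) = 2*d^4 - 5*d^2 - 2*d + 1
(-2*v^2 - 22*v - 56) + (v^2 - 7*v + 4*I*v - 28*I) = -v^2 - 29*v + 4*I*v - 56 - 28*I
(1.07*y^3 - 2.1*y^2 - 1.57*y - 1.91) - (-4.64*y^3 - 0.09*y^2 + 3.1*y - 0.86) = 5.71*y^3 - 2.01*y^2 - 4.67*y - 1.05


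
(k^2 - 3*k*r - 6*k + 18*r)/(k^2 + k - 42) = (k - 3*r)/(k + 7)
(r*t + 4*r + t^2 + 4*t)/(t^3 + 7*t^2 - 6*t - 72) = (r + t)/(t^2 + 3*t - 18)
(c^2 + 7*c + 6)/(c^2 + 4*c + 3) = (c + 6)/(c + 3)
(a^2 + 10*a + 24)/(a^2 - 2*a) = (a^2 + 10*a + 24)/(a*(a - 2))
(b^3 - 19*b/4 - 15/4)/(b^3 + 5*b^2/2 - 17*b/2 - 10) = (b + 3/2)/(b + 4)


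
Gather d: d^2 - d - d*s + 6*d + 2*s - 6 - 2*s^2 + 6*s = d^2 + d*(5 - s) - 2*s^2 + 8*s - 6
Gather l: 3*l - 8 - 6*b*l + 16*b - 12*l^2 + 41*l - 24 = 16*b - 12*l^2 + l*(44 - 6*b) - 32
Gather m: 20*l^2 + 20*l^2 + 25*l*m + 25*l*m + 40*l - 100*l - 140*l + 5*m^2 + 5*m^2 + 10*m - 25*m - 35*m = 40*l^2 - 200*l + 10*m^2 + m*(50*l - 50)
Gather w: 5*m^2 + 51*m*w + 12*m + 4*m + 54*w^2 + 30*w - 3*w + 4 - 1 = 5*m^2 + 16*m + 54*w^2 + w*(51*m + 27) + 3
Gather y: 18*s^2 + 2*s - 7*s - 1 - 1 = 18*s^2 - 5*s - 2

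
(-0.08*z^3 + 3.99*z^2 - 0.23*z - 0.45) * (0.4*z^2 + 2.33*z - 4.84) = -0.032*z^5 + 1.4096*z^4 + 9.5919*z^3 - 20.0275*z^2 + 0.0647*z + 2.178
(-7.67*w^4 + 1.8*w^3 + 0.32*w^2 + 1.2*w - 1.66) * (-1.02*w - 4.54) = 7.8234*w^5 + 32.9858*w^4 - 8.4984*w^3 - 2.6768*w^2 - 3.7548*w + 7.5364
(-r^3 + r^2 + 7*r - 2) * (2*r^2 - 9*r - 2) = -2*r^5 + 11*r^4 + 7*r^3 - 69*r^2 + 4*r + 4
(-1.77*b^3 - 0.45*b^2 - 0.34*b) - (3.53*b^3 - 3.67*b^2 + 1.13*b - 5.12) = -5.3*b^3 + 3.22*b^2 - 1.47*b + 5.12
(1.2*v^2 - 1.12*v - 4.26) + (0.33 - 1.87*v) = 1.2*v^2 - 2.99*v - 3.93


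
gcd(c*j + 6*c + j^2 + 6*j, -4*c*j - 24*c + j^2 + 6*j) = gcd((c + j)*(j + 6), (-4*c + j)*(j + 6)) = j + 6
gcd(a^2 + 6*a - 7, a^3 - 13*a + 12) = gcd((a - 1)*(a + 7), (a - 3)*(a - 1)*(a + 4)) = a - 1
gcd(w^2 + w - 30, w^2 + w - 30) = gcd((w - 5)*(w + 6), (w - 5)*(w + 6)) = w^2 + w - 30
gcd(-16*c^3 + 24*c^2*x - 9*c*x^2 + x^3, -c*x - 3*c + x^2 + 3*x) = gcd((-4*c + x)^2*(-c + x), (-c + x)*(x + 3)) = -c + x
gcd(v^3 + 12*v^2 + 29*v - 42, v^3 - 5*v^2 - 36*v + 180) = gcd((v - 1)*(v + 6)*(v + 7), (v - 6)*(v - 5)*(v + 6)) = v + 6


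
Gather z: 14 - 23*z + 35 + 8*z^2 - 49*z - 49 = 8*z^2 - 72*z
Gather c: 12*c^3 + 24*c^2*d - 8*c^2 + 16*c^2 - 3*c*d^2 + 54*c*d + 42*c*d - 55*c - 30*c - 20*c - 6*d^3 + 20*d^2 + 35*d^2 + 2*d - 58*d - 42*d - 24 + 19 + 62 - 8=12*c^3 + c^2*(24*d + 8) + c*(-3*d^2 + 96*d - 105) - 6*d^3 + 55*d^2 - 98*d + 49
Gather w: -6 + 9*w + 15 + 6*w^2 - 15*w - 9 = 6*w^2 - 6*w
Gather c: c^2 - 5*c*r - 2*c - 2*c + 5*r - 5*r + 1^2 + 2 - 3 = c^2 + c*(-5*r - 4)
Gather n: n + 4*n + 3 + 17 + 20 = 5*n + 40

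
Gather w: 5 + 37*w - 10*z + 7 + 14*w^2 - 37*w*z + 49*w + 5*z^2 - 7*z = 14*w^2 + w*(86 - 37*z) + 5*z^2 - 17*z + 12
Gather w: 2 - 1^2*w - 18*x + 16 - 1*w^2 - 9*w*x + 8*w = -w^2 + w*(7 - 9*x) - 18*x + 18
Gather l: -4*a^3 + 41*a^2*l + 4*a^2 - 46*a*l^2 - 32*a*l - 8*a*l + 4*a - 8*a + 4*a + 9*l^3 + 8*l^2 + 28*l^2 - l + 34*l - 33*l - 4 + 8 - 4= -4*a^3 + 4*a^2 + 9*l^3 + l^2*(36 - 46*a) + l*(41*a^2 - 40*a)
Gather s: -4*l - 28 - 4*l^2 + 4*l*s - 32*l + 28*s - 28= -4*l^2 - 36*l + s*(4*l + 28) - 56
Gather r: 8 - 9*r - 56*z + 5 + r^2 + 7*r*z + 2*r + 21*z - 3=r^2 + r*(7*z - 7) - 35*z + 10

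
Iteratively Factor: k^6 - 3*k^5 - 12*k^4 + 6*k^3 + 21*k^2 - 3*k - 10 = (k + 1)*(k^5 - 4*k^4 - 8*k^3 + 14*k^2 + 7*k - 10) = (k - 5)*(k + 1)*(k^4 + k^3 - 3*k^2 - k + 2) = (k - 5)*(k - 1)*(k + 1)*(k^3 + 2*k^2 - k - 2) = (k - 5)*(k - 1)*(k + 1)*(k + 2)*(k^2 - 1) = (k - 5)*(k - 1)^2*(k + 1)*(k + 2)*(k + 1)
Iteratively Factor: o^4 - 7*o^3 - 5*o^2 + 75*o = (o)*(o^3 - 7*o^2 - 5*o + 75) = o*(o + 3)*(o^2 - 10*o + 25) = o*(o - 5)*(o + 3)*(o - 5)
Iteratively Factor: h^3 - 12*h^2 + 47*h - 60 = (h - 4)*(h^2 - 8*h + 15) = (h - 4)*(h - 3)*(h - 5)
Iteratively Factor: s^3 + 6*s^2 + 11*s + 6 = (s + 2)*(s^2 + 4*s + 3) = (s + 1)*(s + 2)*(s + 3)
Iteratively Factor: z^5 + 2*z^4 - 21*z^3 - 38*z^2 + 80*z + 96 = (z + 4)*(z^4 - 2*z^3 - 13*z^2 + 14*z + 24) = (z + 3)*(z + 4)*(z^3 - 5*z^2 + 2*z + 8) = (z + 1)*(z + 3)*(z + 4)*(z^2 - 6*z + 8) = (z - 4)*(z + 1)*(z + 3)*(z + 4)*(z - 2)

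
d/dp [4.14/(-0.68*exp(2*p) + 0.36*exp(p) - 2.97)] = (5.6304*exp(p) - 1.4904)*exp(p)/(0.68*exp(2*p) - 0.36*exp(p) + 2.97)^2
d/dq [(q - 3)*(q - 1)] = 2*q - 4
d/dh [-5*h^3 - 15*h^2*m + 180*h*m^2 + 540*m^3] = -15*h^2 - 30*h*m + 180*m^2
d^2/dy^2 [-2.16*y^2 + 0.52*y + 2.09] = -4.32000000000000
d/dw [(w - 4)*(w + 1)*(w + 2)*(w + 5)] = 4*w^3 + 12*w^2 - 30*w - 58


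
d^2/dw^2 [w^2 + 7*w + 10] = 2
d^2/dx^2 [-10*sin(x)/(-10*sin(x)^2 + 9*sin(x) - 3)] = 10*(-100*sin(x)^5 - 90*sin(x)^4 + 380*sin(x)^3 - 27*sin(x)^2 - 189*sin(x) + 54)/(10*sin(x)^2 - 9*sin(x) + 3)^3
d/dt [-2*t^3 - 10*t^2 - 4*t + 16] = -6*t^2 - 20*t - 4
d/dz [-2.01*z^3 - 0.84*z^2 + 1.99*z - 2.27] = -6.03*z^2 - 1.68*z + 1.99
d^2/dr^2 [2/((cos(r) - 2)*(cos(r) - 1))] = 2*(-4*sin(r)^4 + 3*sin(r)^2 - 69*cos(r)/4 + 9*cos(3*r)/4 + 15)/((cos(r) - 2)^3*(cos(r) - 1)^3)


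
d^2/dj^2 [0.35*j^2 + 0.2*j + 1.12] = 0.700000000000000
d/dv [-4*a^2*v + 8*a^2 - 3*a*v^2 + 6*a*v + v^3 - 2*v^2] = -4*a^2 - 6*a*v + 6*a + 3*v^2 - 4*v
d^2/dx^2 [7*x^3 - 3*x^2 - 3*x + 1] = 42*x - 6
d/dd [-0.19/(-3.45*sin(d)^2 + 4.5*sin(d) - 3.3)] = (0.855 - 1.311*sin(d))*cos(d)/(3.45*sin(d)^2 - 4.5*sin(d) + 3.3)^2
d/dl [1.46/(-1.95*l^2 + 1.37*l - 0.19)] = (5.694*l - 2.0002)/(1.95*l^2 - 1.37*l + 0.19)^2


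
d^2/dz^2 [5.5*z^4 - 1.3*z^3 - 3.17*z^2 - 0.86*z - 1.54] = 66.0*z^2 - 7.8*z - 6.34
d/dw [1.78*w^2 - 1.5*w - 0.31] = 3.56*w - 1.5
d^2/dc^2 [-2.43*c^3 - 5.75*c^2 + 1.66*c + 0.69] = -14.58*c - 11.5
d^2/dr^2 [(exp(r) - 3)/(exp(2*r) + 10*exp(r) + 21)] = (exp(4*r) - 22*exp(3*r) - 216*exp(2*r) - 258*exp(r) + 1071)*exp(r)/(exp(6*r) + 30*exp(5*r) + 363*exp(4*r) + 2260*exp(3*r) + 7623*exp(2*r) + 13230*exp(r) + 9261)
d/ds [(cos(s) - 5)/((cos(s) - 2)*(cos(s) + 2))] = (cos(s)^2 - 10*cos(s) + 4)*sin(s)/((cos(s) - 2)^2*(cos(s) + 2)^2)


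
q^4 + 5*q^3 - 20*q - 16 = (q - 2)*(q + 1)*(q + 2)*(q + 4)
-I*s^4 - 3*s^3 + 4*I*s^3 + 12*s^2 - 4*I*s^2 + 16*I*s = s*(s - 4)*(s - 4*I)*(-I*s + 1)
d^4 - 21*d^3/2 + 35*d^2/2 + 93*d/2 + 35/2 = (d - 7)*(d - 5)*(d + 1/2)*(d + 1)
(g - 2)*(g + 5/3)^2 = g^3 + 4*g^2/3 - 35*g/9 - 50/9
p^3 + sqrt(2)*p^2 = p^2*(p + sqrt(2))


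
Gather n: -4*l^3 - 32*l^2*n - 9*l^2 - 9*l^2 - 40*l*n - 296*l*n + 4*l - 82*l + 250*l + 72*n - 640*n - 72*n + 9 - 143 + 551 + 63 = -4*l^3 - 18*l^2 + 172*l + n*(-32*l^2 - 336*l - 640) + 480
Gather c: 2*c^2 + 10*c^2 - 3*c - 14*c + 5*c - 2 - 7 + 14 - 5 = 12*c^2 - 12*c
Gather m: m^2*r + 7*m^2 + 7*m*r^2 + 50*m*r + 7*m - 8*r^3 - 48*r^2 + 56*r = m^2*(r + 7) + m*(7*r^2 + 50*r + 7) - 8*r^3 - 48*r^2 + 56*r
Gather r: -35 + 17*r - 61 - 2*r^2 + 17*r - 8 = -2*r^2 + 34*r - 104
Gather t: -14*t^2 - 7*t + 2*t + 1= -14*t^2 - 5*t + 1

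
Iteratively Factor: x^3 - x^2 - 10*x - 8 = (x + 2)*(x^2 - 3*x - 4) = (x - 4)*(x + 2)*(x + 1)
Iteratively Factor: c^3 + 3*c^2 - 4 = (c + 2)*(c^2 + c - 2) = (c + 2)^2*(c - 1)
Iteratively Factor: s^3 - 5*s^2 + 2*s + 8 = (s - 4)*(s^2 - s - 2) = (s - 4)*(s + 1)*(s - 2)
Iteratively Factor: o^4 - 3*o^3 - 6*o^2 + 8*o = (o + 2)*(o^3 - 5*o^2 + 4*o) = (o - 4)*(o + 2)*(o^2 - o) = (o - 4)*(o - 1)*(o + 2)*(o)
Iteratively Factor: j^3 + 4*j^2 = (j + 4)*(j^2) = j*(j + 4)*(j)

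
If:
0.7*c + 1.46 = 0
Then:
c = -2.09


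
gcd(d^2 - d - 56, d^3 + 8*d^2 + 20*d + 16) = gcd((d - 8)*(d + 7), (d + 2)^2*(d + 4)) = 1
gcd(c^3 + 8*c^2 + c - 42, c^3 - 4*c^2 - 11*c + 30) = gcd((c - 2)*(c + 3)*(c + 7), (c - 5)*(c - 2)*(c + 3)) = c^2 + c - 6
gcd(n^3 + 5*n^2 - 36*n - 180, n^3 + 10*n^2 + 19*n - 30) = n^2 + 11*n + 30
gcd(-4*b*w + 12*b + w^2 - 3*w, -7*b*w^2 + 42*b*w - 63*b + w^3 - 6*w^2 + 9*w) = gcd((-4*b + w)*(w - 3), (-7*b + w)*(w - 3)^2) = w - 3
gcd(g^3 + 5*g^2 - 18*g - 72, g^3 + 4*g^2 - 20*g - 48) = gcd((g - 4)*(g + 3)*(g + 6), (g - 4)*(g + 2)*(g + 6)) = g^2 + 2*g - 24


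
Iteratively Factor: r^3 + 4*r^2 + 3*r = (r + 3)*(r^2 + r) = r*(r + 3)*(r + 1)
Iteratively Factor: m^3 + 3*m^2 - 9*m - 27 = (m + 3)*(m^2 - 9) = (m + 3)^2*(m - 3)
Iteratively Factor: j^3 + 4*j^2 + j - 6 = (j + 3)*(j^2 + j - 2) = (j - 1)*(j + 3)*(j + 2)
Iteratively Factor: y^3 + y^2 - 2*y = (y)*(y^2 + y - 2) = y*(y - 1)*(y + 2)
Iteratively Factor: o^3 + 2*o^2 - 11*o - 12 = (o + 4)*(o^2 - 2*o - 3) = (o - 3)*(o + 4)*(o + 1)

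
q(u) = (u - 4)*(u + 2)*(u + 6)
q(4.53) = 36.44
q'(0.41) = -16.22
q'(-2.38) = -22.05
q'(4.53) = 77.80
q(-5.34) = 20.59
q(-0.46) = -38.05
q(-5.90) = 3.86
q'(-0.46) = -23.05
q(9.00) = 825.00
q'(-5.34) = 22.83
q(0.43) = -55.78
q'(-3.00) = -17.00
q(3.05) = -43.42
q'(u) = (u - 4)*(u + 2) + (u - 4)*(u + 6) + (u + 2)*(u + 6)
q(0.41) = -55.46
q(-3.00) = 21.00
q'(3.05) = 32.31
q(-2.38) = 8.78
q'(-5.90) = 37.23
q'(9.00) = 295.00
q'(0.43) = -16.01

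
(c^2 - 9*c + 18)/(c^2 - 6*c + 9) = (c - 6)/(c - 3)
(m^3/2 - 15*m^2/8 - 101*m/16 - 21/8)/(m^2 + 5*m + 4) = (8*m^3 - 30*m^2 - 101*m - 42)/(16*(m^2 + 5*m + 4))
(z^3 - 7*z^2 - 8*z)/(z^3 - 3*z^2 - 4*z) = (z - 8)/(z - 4)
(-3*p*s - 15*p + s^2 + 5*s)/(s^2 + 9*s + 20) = (-3*p + s)/(s + 4)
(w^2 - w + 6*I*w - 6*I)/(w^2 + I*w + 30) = (w - 1)/(w - 5*I)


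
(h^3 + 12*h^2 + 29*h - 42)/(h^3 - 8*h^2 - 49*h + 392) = (h^2 + 5*h - 6)/(h^2 - 15*h + 56)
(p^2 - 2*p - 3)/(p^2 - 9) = (p + 1)/(p + 3)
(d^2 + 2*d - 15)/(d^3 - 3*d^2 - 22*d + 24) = (d^2 + 2*d - 15)/(d^3 - 3*d^2 - 22*d + 24)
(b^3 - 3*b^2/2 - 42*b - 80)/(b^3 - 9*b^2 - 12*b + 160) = (b + 5/2)/(b - 5)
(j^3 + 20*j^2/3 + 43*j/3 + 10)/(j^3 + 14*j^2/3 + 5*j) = (j + 2)/j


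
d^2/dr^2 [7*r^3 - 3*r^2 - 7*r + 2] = 42*r - 6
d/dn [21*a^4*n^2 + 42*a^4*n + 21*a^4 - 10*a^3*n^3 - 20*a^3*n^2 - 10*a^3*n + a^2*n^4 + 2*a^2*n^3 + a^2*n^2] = 2*a^2*(21*a^2*n + 21*a^2 - 15*a*n^2 - 20*a*n - 5*a + 2*n^3 + 3*n^2 + n)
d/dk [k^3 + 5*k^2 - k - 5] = 3*k^2 + 10*k - 1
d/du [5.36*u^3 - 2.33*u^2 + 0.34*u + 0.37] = 16.08*u^2 - 4.66*u + 0.34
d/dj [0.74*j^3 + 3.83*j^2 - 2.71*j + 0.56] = 2.22*j^2 + 7.66*j - 2.71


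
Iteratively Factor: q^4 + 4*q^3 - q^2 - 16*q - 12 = (q + 3)*(q^3 + q^2 - 4*q - 4) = (q + 1)*(q + 3)*(q^2 - 4) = (q - 2)*(q + 1)*(q + 3)*(q + 2)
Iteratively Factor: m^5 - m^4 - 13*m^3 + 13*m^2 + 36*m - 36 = (m - 3)*(m^4 + 2*m^3 - 7*m^2 - 8*m + 12) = (m - 3)*(m - 1)*(m^3 + 3*m^2 - 4*m - 12) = (m - 3)*(m - 2)*(m - 1)*(m^2 + 5*m + 6) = (m - 3)*(m - 2)*(m - 1)*(m + 2)*(m + 3)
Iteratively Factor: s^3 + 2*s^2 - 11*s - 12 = (s + 1)*(s^2 + s - 12) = (s - 3)*(s + 1)*(s + 4)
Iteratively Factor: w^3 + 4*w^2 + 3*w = (w + 3)*(w^2 + w) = (w + 1)*(w + 3)*(w)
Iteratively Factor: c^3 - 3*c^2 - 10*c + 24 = (c - 4)*(c^2 + c - 6) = (c - 4)*(c + 3)*(c - 2)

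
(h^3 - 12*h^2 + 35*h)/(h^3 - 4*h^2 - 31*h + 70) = h*(h - 5)/(h^2 + 3*h - 10)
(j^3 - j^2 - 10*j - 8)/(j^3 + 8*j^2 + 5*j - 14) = (j^2 - 3*j - 4)/(j^2 + 6*j - 7)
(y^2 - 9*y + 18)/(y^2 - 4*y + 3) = (y - 6)/(y - 1)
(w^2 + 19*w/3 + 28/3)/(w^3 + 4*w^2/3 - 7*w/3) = (w + 4)/(w*(w - 1))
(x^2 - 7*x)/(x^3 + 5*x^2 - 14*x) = (x - 7)/(x^2 + 5*x - 14)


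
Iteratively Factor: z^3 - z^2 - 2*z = (z + 1)*(z^2 - 2*z) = (z - 2)*(z + 1)*(z)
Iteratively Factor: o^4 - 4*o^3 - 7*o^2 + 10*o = (o - 5)*(o^3 + o^2 - 2*o) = o*(o - 5)*(o^2 + o - 2) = o*(o - 5)*(o - 1)*(o + 2)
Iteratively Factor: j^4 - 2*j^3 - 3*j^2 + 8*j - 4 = (j - 1)*(j^3 - j^2 - 4*j + 4) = (j - 1)^2*(j^2 - 4) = (j - 2)*(j - 1)^2*(j + 2)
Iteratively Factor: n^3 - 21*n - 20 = (n + 4)*(n^2 - 4*n - 5) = (n - 5)*(n + 4)*(n + 1)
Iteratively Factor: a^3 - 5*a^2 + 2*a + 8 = (a - 2)*(a^2 - 3*a - 4) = (a - 2)*(a + 1)*(a - 4)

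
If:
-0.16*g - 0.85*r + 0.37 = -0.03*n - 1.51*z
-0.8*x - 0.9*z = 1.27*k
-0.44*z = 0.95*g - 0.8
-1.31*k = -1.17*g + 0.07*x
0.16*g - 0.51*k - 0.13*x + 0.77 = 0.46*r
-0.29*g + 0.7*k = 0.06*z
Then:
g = 0.06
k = 0.17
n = -36.93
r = 2.12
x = -2.17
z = 1.69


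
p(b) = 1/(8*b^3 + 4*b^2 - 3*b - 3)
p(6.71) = 0.00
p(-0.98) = -0.27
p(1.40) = 0.04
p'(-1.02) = -0.76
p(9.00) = 0.00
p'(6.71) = -0.00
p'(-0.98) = -0.87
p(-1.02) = -0.23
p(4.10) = 0.00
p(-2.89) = -0.01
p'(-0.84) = -1.25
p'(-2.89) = -0.01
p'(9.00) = 0.00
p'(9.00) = 0.00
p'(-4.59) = -0.00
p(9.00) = 0.00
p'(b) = (-24*b^2 - 8*b + 3)/(8*b^3 + 4*b^2 - 3*b - 3)^2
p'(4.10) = -0.00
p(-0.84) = -0.42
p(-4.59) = -0.00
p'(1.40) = -0.11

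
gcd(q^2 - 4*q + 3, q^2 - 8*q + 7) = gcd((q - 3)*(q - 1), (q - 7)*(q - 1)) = q - 1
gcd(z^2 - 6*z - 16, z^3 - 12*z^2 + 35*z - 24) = z - 8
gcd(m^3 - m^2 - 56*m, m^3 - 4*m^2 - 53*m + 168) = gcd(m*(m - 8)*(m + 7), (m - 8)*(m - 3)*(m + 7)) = m^2 - m - 56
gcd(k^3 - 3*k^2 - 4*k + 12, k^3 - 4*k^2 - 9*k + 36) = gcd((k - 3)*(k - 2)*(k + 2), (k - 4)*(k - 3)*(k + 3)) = k - 3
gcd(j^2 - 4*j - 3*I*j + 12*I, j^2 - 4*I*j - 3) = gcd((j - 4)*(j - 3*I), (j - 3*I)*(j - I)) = j - 3*I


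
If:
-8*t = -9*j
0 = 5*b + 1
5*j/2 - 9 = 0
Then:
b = -1/5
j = 18/5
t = 81/20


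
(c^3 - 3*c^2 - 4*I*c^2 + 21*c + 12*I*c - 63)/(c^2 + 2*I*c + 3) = (c^2 - c*(3 + 7*I) + 21*I)/(c - I)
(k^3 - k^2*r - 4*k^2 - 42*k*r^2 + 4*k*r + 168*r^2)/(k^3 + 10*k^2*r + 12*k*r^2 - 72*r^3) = (-k^2 + 7*k*r + 4*k - 28*r)/(-k^2 - 4*k*r + 12*r^2)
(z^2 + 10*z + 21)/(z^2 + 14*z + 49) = (z + 3)/(z + 7)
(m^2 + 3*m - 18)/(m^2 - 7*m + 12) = (m + 6)/(m - 4)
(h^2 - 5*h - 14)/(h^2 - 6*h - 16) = (h - 7)/(h - 8)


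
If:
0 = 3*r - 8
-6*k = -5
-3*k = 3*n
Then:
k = 5/6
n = -5/6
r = 8/3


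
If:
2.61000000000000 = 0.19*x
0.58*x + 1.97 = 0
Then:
No Solution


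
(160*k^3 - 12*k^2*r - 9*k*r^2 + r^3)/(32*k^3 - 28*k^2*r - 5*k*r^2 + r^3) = (-5*k + r)/(-k + r)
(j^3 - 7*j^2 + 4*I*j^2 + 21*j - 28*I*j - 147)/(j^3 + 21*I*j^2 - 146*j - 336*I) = (j^2 - j*(7 + 3*I) + 21*I)/(j^2 + 14*I*j - 48)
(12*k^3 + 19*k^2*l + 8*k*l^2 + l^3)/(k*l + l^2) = 12*k^2/l + 7*k + l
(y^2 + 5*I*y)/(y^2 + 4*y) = (y + 5*I)/(y + 4)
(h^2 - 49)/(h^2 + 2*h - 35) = (h - 7)/(h - 5)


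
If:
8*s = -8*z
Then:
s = -z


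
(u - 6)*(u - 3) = u^2 - 9*u + 18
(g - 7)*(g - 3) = g^2 - 10*g + 21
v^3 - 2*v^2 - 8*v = v*(v - 4)*(v + 2)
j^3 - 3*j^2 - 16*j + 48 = (j - 4)*(j - 3)*(j + 4)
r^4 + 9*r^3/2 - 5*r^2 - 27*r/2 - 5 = (r - 2)*(r + 1/2)*(r + 1)*(r + 5)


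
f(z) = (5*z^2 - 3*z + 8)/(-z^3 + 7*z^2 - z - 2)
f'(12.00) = 0.18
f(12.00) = -0.94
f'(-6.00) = 0.04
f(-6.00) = 0.44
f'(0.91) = -16.28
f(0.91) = 4.41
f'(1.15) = -4.05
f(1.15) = 2.43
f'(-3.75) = 0.10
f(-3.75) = 0.59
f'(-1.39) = 1.27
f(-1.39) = 1.40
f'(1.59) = -0.85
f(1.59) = 1.57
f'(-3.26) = 0.13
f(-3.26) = 0.64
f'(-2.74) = 0.20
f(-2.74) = 0.73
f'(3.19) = 0.29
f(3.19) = 1.47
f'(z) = (10*z - 3)/(-z^3 + 7*z^2 - z - 2) + (3*z^2 - 14*z + 1)*(5*z^2 - 3*z + 8)/(-z^3 + 7*z^2 - z - 2)^2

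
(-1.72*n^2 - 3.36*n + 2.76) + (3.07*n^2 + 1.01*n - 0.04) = 1.35*n^2 - 2.35*n + 2.72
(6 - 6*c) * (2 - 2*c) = 12*c^2 - 24*c + 12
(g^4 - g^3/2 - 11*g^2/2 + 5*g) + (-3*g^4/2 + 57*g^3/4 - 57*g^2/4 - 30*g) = -g^4/2 + 55*g^3/4 - 79*g^2/4 - 25*g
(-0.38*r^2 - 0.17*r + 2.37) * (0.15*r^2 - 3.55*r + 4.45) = -0.057*r^4 + 1.3235*r^3 - 0.732*r^2 - 9.17*r + 10.5465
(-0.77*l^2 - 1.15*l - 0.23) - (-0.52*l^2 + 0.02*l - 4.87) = -0.25*l^2 - 1.17*l + 4.64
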